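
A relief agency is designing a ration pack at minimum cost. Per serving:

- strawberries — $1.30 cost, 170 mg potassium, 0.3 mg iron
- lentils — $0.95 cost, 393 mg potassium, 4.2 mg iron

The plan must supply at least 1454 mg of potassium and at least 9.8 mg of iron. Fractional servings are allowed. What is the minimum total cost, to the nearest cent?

Minimising a linear cost over {potassium ≥ 1454, iron ≥ 9.8, servings ≥ 0} — the optimum is at a vertex, using one or two foods.
strawberries only: max(1454/170, 9.8/0.3) = 32.67 servings → $42.47.
lentils only: max(1454/393, 9.8/4.2) = 3.7 servings → $3.51.
strawberries + lentils with both tight: 3.784 servings and 2.063 servings → $6.88.
Cheapest feasible corner: $3.51.

$3.51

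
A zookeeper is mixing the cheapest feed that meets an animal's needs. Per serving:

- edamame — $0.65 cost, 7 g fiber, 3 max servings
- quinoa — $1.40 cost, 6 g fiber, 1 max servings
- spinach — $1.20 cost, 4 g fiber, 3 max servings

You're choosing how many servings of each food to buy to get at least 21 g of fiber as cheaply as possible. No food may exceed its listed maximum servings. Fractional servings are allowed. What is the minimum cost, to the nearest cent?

$1.95

Cost per g of fiber: edamame $0.0929, quinoa $0.2333, spinach $0.3000.
Take 3 servings of edamame: +21.0 g fiber for $1.95 (total $1.95, still need 0.0 g).
Filling from the cheapest source first is optimal under one linear minimum: $1.95.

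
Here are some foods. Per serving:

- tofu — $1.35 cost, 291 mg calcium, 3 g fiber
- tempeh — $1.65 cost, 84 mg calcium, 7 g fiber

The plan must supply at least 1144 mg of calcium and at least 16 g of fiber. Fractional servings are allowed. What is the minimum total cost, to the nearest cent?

$6.17

The cheapest plan sits at a corner of the feasible region — with two constraints it uses at most two foods.
tofu only: max(1144/291, 16/3) = 5.333 servings → $7.20.
tempeh only: max(1144/84, 16/7) = 13.62 servings → $22.47.
tofu + tempeh with both tight: 3.733 servings and 0.6857 servings → $6.17.
Cheapest feasible corner: $6.17.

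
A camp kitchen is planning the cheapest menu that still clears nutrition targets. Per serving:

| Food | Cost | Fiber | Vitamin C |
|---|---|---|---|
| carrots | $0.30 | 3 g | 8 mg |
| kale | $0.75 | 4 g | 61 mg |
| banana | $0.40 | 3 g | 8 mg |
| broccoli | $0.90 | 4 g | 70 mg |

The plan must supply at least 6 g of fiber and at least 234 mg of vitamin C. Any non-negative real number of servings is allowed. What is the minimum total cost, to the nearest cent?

An LP optimum is at a vertex; with two nutrient constraints at most two foods are used. Check each candidate.
carrots only: max(6/3, 234/8) = 29.25 servings → $8.78.
kale only: max(6/4, 234/61) = 3.836 servings → $2.88.
banana only: max(6/3, 234/8) = 29.25 servings → $11.70.
broccoli only: max(6/4, 234/70) = 3.343 servings → $3.01.
carrots + kale with both targets exact would need a negative amount; discard.
carrots + banana (both tight): parallel constraints — no distinct corner.
carrots + broccoli: intersection lies outside the first quadrant.
kale + banana: the both-tight solution has a negative serving — not a feasible corner.
kale + broccoli: the both-tight solution has a negative serving — not a feasible corner.
banana + broccoli with both targets exact would need a negative amount; discard.
So the least-cost plan costs $2.88.

$2.88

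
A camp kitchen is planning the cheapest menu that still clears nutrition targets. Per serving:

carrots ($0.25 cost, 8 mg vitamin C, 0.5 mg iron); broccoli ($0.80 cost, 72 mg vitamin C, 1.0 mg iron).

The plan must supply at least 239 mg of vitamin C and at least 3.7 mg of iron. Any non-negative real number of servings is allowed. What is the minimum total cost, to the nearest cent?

Compare the cost at each extreme point of the feasible region.
carrots only: max(239/8, 3.7/0.5) = 29.88 servings → $7.47.
broccoli only: max(239/72, 3.7/1.0) = 3.7 servings → $2.96.
carrots + broccoli with both tight: 0.9786 servings and 3.211 servings → $2.81.
The minimum over all feasible corners is $2.81.

$2.81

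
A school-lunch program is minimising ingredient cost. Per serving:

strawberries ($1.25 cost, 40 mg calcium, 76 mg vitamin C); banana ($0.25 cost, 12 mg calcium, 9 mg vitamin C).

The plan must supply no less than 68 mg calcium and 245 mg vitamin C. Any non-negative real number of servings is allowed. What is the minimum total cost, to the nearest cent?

Two binding constraints pin down two serving amounts, so the optimal mix uses at most two foods. The candidates are each food alone (scaled to the tighter of calcium/vitamin C) and each pair with both constraints tight.
strawberries only: max(68/40, 245/76) = 3.224 servings → $4.03.
banana only: max(68/12, 245/9) = 27.22 servings → $6.81.
strawberries + banana with both targets exact would need a negative amount; discard.
The minimum over all feasible corners is $4.03.

$4.03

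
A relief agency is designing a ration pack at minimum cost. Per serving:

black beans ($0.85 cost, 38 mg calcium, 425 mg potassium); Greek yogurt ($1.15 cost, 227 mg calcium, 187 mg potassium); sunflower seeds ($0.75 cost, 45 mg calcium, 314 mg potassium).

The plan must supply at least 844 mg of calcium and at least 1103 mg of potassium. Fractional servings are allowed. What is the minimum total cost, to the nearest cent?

black beans only: max(844/38, 1103/425) = 22.21 servings → $18.88.
Greek yogurt only: max(844/227, 1103/187) = 5.898 servings → $6.78.
sunflower seeds only: max(844/45, 1103/314) = 18.76 servings → $14.07.
black beans + Greek yogurt with both tight: 1.036 servings and 3.545 servings → $4.96.
black beans + sunflower seeds: the both-tight solution has a negative serving — not a feasible corner.
Greek yogurt + sunflower seeds with both tight: 3.426 servings and 1.472 servings → $5.04.
So the least-cost plan costs $4.96.

$4.96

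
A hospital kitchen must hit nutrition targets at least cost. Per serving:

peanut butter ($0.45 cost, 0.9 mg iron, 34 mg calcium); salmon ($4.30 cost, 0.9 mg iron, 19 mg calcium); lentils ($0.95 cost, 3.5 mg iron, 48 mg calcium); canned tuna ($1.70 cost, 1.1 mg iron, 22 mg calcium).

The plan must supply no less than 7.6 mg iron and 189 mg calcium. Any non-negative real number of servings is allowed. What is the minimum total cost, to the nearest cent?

$2.87

Compare the cost at each extreme point of the feasible region.
peanut butter only: max(7.6/0.9, 189/34) = 8.444 servings → $3.80.
salmon only: max(7.6/0.9, 189/19) = 9.947 servings → $42.77.
lentils only: max(7.6/3.5, 189/48) = 3.938 servings → $3.74.
canned tuna only: max(7.6/1.1, 189/22) = 8.591 servings → $14.60.
peanut butter + salmon with both tight: 1.904 servings and 6.541 servings → $28.98.
peanut butter + lentils with both tight: 3.914 servings and 1.165 servings → $2.87.
peanut butter + canned tuna with both tight: 2.312 servings and 5.017 servings → $9.57.
salmon + lentils with both targets exact would need a negative amount; discard.
salmon + canned tuna: intersection lies outside the first quadrant.
lentils + canned tuna with both targets exact would need a negative amount; discard.
Cheapest feasible corner: $2.87.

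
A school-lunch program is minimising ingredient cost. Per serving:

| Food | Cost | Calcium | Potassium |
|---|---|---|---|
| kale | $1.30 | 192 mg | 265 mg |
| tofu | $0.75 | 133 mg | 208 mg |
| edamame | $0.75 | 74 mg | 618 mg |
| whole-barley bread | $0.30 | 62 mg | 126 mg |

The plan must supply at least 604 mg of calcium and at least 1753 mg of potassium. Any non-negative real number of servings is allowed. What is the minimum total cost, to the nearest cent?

$3.36

With two linear requirements the optimum uses one or two foods; enumerate the corners.
kale only: max(604/192, 1753/265) = 6.615 servings → $8.60.
tofu only: max(604/133, 1753/208) = 8.428 servings → $6.32.
edamame only: max(604/74, 1753/618) = 8.162 servings → $6.12.
whole-barley bread only: max(604/62, 1753/126) = 13.91 servings → $4.17.
kale + tofu: intersection lies outside the first quadrant.
kale + edamame with both tight: 2.459 servings and 1.782 servings → $4.53.
kale + whole-barley bread: intersection lies outside the first quadrant.
tofu + edamame with both tight: 3.646 servings and 1.609 servings → $3.94.
tofu + whole-barley bread with both targets exact would need a negative amount; discard.
edamame + whole-barley bread with both tight: 1.124 servings and 8.401 servings → $3.36.
So the least-cost plan costs $3.36.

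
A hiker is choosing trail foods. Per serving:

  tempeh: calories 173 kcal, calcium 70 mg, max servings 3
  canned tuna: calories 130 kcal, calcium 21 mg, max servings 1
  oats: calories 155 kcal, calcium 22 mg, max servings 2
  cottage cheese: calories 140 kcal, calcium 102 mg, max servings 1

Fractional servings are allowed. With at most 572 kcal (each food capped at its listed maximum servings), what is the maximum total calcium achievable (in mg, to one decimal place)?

276.8 mg

Calcium per kcal: cottage cheese 0.7286, tempeh 0.4046, canned tuna 0.1615, oats 0.1419.
Take 1 serving of cottage cheese: uses 140 kcal, +102.0 mg calcium (running total 102.0 mg).
Take 2.497 servings of tempeh: uses 432 kcal, +174.8 mg calcium (running total 276.8 mg).
Filling greedily by calcium-per-kcal is optimal for one linear limit, giving 276.8 mg.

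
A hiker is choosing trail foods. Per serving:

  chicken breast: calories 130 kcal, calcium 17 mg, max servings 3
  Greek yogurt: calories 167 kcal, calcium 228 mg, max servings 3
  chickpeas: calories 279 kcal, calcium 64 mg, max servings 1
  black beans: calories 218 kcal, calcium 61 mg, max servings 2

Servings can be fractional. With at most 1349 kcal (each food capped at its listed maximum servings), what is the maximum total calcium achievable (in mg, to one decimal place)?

Calcium per kcal: Greek yogurt 1.365, black beans 0.2798, chickpeas 0.2294, chicken breast 0.1308.
Take 3 servings of Greek yogurt: uses 501 kcal, +684.0 mg calcium (running total 684.0 mg).
Take 2 servings of black beans: uses 436 kcal, +122.0 mg calcium (running total 806.0 mg).
Take 1 serving of chickpeas: uses 279 kcal, +64.0 mg calcium (running total 870.0 mg).
Take 1.023 servings of chicken breast: uses 133 kcal, +17.4 mg calcium (running total 887.4 mg).
Greedy by best ratio exhausts the calories allowance optimally: 887.4 mg.

887.4 mg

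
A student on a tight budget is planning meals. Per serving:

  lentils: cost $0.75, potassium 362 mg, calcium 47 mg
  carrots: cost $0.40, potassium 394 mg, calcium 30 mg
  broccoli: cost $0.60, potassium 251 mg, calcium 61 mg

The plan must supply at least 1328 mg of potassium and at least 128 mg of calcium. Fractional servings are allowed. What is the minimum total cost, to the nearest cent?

$1.57

An LP optimum is at a vertex; with two nutrient constraints at most two foods are used. Check each candidate.
lentils only: max(1328/362, 128/47) = 3.669 servings → $2.75.
carrots only: max(1328/394, 128/30) = 4.267 servings → $1.71.
broccoli only: max(1328/251, 128/61) = 5.291 servings → $3.17.
lentils + carrots with both tight: 1.383 servings and 2.1 servings → $1.88.
lentils + broccoli: intersection lies outside the first quadrant.
carrots + broccoli with both tight: 2.962 servings and 0.6418 servings → $1.57.
The minimum over all feasible corners is $1.57.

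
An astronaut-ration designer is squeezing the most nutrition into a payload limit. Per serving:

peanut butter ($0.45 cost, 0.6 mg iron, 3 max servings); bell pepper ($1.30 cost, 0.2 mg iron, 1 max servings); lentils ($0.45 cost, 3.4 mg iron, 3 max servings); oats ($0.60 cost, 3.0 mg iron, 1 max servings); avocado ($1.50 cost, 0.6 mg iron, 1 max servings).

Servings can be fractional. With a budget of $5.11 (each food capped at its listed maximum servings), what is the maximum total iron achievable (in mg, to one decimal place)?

15.6 mg

Iron per dollar: lentils 7.556, oats 5, peanut butter 1.333, avocado 0.4, bell pepper 0.1538.
Take 3 servings of lentils: spends $1.35, +10.2 mg iron (running total 10.2 mg).
Take 1 serving of oats: spends $0.60, +3.0 mg iron (running total 13.2 mg).
Take 3 servings of peanut butter: spends $1.35, +1.8 mg iron (running total 15.0 mg).
Take 1 serving of avocado: spends $1.50, +0.6 mg iron (running total 15.6 mg).
Take 0.2385 servings of bell pepper: spends $0.31, +0.0 mg iron (running total 15.6 mg).
Greedy by best ratio exhausts the cost allowance optimally: 15.6 mg.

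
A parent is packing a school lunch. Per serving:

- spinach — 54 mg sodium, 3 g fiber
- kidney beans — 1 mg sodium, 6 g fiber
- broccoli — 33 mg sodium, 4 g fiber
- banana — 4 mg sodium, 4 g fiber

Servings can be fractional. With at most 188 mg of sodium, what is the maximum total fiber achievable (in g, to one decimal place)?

1128.0 g

Fiber per mg sodium: kidney beans 6, banana 1, broccoli 0.1212, spinach 0.05556.
With no serving limits, spend the whole sodium allowance on kidney beans: 188 mg / 1 mg × 6 g = 1128.0 g.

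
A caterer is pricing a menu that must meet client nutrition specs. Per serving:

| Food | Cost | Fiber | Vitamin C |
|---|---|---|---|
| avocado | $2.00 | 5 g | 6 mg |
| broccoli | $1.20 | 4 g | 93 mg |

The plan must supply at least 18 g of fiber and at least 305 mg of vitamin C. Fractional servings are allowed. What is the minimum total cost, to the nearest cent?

$5.40

avocado only: max(18/5, 305/6) = 50.83 servings → $101.67.
broccoli only: max(18/4, 305/93) = 4.5 servings → $5.40.
avocado + broccoli with both tight: 1.029 servings and 3.213 servings → $5.91.
The minimum over all feasible corners is $5.40.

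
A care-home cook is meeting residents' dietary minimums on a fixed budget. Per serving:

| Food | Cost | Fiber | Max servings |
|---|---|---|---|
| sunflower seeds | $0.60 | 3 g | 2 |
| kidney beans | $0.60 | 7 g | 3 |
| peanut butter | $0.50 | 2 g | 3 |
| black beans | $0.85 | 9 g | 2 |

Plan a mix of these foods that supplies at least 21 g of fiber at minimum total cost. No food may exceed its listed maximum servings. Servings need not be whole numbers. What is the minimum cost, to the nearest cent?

Cost per g of fiber: kidney beans $0.0857, black beans $0.0944, sunflower seeds $0.2000, peanut butter $0.2500.
Take 3 servings of kidney beans: +21.0 g fiber for $1.80 (total $1.80, still need 0.0 g).
Greedy by cheapest-per-g is optimal for a single linear constraint, so the minimum cost is $1.80.

$1.80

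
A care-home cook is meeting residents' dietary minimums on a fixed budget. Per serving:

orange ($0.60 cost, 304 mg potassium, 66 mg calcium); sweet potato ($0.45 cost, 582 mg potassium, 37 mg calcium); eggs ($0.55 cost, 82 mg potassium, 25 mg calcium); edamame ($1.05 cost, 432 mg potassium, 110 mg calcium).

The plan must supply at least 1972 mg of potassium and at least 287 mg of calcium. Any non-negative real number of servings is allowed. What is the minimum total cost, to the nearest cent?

$2.79

An LP optimum is at a vertex; with two nutrient constraints at most two foods are used. Check each candidate.
orange only: max(1972/304, 287/66) = 6.487 servings → $3.89.
sweet potato only: max(1972/582, 287/37) = 7.757 servings → $3.49.
eggs only: max(1972/82, 287/25) = 24.05 servings → $13.23.
edamame only: max(1972/432, 287/110) = 4.565 servings → $4.79.
orange + sweet potato with both tight: 3.463 servings and 1.579 servings → $2.79.
orange + eggs: intersection lies outside the first quadrant.
orange + edamame: the both-tight solution has a negative serving — not a feasible corner.
sweet potato + eggs with both tight: 2.237 servings and 8.169 servings → $5.50.
sweet potato + edamame with both tight: 1.935 servings and 1.958 servings → $2.93.
eggs + edamame with both targets exact would need a negative amount; discard.
So the least-cost plan costs $2.79.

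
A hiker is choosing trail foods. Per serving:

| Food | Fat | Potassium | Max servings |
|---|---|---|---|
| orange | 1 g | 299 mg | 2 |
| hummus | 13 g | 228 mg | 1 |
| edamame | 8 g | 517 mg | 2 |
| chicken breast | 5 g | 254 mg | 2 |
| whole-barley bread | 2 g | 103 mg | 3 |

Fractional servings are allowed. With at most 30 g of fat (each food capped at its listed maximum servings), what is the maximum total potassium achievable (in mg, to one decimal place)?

Potassium per g fat: orange 299, edamame 64.62, whole-barley bread 51.5, chicken breast 50.8, hummus 17.54.
Take 2 servings of orange: uses 2 g fat, +598.0 mg potassium (running total 598.0 mg).
Take 2 servings of edamame: uses 16 g fat, +1034.0 mg potassium (running total 1632.0 mg).
Take 3 servings of whole-barley bread: uses 6 g fat, +309.0 mg potassium (running total 1941.0 mg).
Take 1.2 servings of chicken breast: uses 6 g fat, +304.8 mg potassium (running total 2245.8 mg).
Filling greedily by potassium-per-g fat is optimal for one linear limit, giving 2245.8 mg.

2245.8 mg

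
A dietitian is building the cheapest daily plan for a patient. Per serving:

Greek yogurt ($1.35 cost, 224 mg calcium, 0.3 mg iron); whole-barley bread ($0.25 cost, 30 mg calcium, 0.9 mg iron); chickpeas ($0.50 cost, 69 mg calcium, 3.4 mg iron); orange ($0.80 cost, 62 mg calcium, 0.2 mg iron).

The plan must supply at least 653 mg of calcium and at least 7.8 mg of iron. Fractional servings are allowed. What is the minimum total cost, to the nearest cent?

$4.11

A basic optimal solution has at most two foods positive. Try each food alone and each pair with both targets met exactly.
Greek yogurt only: max(653/224, 7.8/0.3) = 26 servings → $35.10.
whole-barley bread only: max(653/30, 7.8/0.9) = 21.77 servings → $5.44.
chickpeas only: max(653/69, 7.8/3.4) = 9.464 servings → $4.73.
orange only: max(653/62, 7.8/0.2) = 39 servings → $31.20.
Greek yogurt + whole-barley bread with both tight: 1.836 servings and 8.055 servings → $4.49.
Greek yogurt + chickpeas with both tight: 2.27 servings and 2.094 servings → $4.11.
Greek yogurt + orange: the both-tight solution has a negative serving — not a feasible corner.
whole-barley bread + chickpeas with both targets exact would need a negative amount; discard.
whole-barley bread + orange with both tight: 7.088 servings and 7.102 servings → $7.45.
chickpeas + orange with both tight: 1.792 servings and 8.538 servings → $7.73.
The minimum over all feasible corners is $4.11.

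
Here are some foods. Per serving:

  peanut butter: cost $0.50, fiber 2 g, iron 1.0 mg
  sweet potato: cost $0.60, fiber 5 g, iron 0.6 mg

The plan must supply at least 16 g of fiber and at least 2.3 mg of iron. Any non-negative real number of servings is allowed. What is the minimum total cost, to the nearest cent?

$2.05

At the optimum either one food covers both requirements or two foods hit both targets exactly; no other combination can be cheaper.
peanut butter only: max(16/2, 2.3/1.0) = 8 servings → $4.00.
sweet potato only: max(16/5, 2.3/0.6) = 3.833 servings → $2.30.
peanut butter + sweet potato with both tight: 0.5 servings and 3 servings → $2.05.
So the least-cost plan costs $2.05.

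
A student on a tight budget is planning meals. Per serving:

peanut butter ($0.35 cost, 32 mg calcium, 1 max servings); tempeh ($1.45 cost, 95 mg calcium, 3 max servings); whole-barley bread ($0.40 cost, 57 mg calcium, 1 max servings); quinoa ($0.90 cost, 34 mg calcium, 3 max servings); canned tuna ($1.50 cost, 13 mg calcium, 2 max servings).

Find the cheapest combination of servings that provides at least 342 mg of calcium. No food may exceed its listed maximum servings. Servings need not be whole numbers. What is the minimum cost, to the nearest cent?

Cost per mg of calcium: whole-barley bread $0.0070, peanut butter $0.0109, tempeh $0.0153, quinoa $0.0265, canned tuna $0.1154.
Take 1 serving of whole-barley bread: +57.0 mg calcium for $0.40 (total $0.40, still need 285.0 mg).
Take 1 serving of peanut butter: +32.0 mg calcium for $0.35 (total $0.75, still need 253.0 mg).
Take 2.663 servings of tempeh: +253.0 mg calcium for $3.86 (total $4.61, still need 0.0 mg).
Greedy by cheapest-per-mg is optimal for a single linear constraint, so the minimum cost is $4.61.

$4.61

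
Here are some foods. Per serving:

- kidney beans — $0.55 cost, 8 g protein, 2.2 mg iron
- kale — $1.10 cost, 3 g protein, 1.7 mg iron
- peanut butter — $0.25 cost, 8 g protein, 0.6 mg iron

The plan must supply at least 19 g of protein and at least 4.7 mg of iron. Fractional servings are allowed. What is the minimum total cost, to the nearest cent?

An LP optimum is at a vertex; with two nutrient constraints at most two foods are used. Check each candidate.
kidney beans only: max(19/8, 4.7/2.2) = 2.375 servings → $1.31.
kale only: max(19/3, 4.7/1.7) = 6.333 servings → $6.97.
peanut butter only: max(19/8, 4.7/0.6) = 7.833 servings → $1.96.
kidney beans + kale: the both-tight solution has a negative serving — not a feasible corner.
kidney beans + peanut butter with both tight: 2.047 servings and 0.3281 servings → $1.21.
kale + peanut butter with both tight: 2.22 servings and 1.542 servings → $2.83.
The minimum over all feasible corners is $1.21.

$1.21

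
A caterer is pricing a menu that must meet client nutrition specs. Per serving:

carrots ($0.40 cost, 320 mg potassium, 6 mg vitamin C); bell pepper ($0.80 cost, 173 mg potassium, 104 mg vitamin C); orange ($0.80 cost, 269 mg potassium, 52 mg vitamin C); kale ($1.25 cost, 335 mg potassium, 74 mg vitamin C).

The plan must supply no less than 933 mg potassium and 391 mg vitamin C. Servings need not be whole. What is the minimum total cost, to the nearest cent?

For a min-cost LP with two ≥-constraints, a basic feasible solution has at most two positive variables.
carrots only: max(933/320, 391/6) = 65.17 servings → $26.07.
bell pepper only: max(933/173, 391/104) = 5.393 servings → $4.31.
orange only: max(933/269, 391/52) = 7.519 servings → $6.02.
kale only: max(933/335, 391/74) = 5.284 servings → $6.60.
carrots + bell pepper with both tight: 0.9115 servings and 3.707 servings → $3.33.
carrots + orange: the both-tight solution has a negative serving — not a feasible corner.
carrots + kale: intersection lies outside the first quadrant.
bell pepper + orange with both tight: 2.985 servings and 1.548 servings → $3.63.
bell pepper + kale with both tight: 2.811 servings and 1.334 servings → $3.92.
orange + kale: intersection lies outside the first quadrant.
The minimum over all feasible corners is $3.33.

$3.33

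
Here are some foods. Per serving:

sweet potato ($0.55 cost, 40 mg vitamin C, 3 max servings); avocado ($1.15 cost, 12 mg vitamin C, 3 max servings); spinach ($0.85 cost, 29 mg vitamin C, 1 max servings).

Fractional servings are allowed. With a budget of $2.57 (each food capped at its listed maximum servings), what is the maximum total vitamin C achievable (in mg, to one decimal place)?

Vitamin C per dollar: sweet potato 72.73, spinach 34.12, avocado 10.43.
Take 3 servings of sweet potato: spends $1.65, +120.0 mg vitamin C (running total 120.0 mg).
Take 1 serving of spinach: spends $0.85, +29.0 mg vitamin C (running total 149.0 mg).
Take 0.06087 servings of avocado: spends $0.07, +0.7 mg vitamin C (running total 149.7 mg).
Filling greedily by vitamin C-per-dollar is optimal for one linear limit, giving 149.7 mg.

149.7 mg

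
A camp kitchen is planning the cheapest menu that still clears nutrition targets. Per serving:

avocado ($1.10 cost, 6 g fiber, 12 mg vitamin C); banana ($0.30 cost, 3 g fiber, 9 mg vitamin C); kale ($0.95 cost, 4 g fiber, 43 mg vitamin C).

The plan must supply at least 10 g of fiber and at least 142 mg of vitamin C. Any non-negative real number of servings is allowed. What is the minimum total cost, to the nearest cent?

For a min-cost LP with two ≥-constraints, a basic feasible solution has at most two positive variables.
avocado only: max(10/6, 142/12) = 11.83 servings → $13.02.
banana only: max(10/3, 142/9) = 15.78 servings → $4.73.
kale only: max(10/4, 142/43) = 3.302 servings → $3.14.
avocado + banana: intersection lies outside the first quadrant.
avocado + kale: intersection lies outside the first quadrant.
banana + kale with both targets exact would need a negative amount; discard.
So the least-cost plan costs $3.14.

$3.14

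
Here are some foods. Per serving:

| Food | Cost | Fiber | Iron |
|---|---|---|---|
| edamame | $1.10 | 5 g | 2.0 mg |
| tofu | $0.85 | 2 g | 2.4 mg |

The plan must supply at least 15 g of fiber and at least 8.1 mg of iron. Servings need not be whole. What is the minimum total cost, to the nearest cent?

Minimising a linear cost over {fiber ≥ 15, iron ≥ 8.1, servings ≥ 0} — the optimum is at a vertex, using one or two foods.
edamame only: max(15/5, 8.1/2.0) = 4.05 servings → $4.46.
tofu only: max(15/2, 8.1/2.4) = 7.5 servings → $6.38.
edamame + tofu with both tight: 2.475 servings and 1.312 servings → $3.84.
The minimum over all feasible corners is $3.84.

$3.84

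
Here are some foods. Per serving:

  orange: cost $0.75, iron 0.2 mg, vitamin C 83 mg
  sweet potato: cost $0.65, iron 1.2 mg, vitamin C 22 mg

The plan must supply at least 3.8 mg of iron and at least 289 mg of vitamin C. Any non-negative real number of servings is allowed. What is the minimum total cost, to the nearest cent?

orange only: max(3.8/0.2, 289/83) = 19 servings → $14.25.
sweet potato only: max(3.8/1.2, 289/22) = 13.14 servings → $8.54.
orange + sweet potato with both tight: 2.765 servings and 2.706 servings → $3.83.
Cheapest feasible corner: $3.83.

$3.83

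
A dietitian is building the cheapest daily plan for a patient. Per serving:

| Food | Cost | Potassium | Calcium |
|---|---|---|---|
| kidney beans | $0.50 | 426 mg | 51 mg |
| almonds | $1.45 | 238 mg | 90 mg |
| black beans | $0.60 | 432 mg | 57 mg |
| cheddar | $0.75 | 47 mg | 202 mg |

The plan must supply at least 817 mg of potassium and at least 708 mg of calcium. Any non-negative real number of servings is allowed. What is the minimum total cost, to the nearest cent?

$3.12

This is a tiny linear program; its minimum lies at a vertex of the feasible set. List the vertices and price them.
kidney beans only: max(817/426, 708/51) = 13.88 servings → $6.94.
almonds only: max(817/238, 708/90) = 7.867 servings → $11.41.
black beans only: max(817/432, 708/57) = 12.42 servings → $7.45.
cheddar only: max(817/47, 708/202) = 17.38 servings → $13.04.
kidney beans + almonds: the both-tight solution has a negative serving — not a feasible corner.
kidney beans + black beans: the both-tight solution has a negative serving — not a feasible corner.
kidney beans + cheddar with both tight: 1.575 servings and 3.107 servings → $3.12.
almonds + black beans: intersection lies outside the first quadrant.
almonds + cheddar with both tight: 3.005 servings and 2.166 servings → $5.98.
black beans + cheddar with both tight: 1.558 servings and 3.065 servings → $3.23.
So the least-cost plan costs $3.12.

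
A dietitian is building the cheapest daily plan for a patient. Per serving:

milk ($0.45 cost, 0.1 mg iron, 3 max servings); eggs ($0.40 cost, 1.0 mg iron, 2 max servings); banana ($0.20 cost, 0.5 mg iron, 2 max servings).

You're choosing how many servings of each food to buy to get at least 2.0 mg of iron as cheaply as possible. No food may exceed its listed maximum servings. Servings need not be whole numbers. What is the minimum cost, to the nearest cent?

Cost per mg of iron: eggs $0.4000, banana $0.4000, milk $4.5000.
Take 2 servings of eggs: +2.0 mg iron for $0.80 (total $0.80, still need 0.0 mg).
Filling from the cheapest source first is optimal under one linear minimum: $0.80.

$0.80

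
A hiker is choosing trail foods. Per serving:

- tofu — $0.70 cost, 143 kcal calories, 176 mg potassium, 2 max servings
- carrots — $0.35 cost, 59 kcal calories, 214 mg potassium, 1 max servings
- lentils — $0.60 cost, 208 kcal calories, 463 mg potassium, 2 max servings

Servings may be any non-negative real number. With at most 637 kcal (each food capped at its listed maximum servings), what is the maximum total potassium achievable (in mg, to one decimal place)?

1339.4 mg

Potassium per kcal: carrots 3.627, lentils 2.226, tofu 1.231.
Take 1 serving of carrots: uses 59 kcal, +214.0 mg potassium (running total 214.0 mg).
Take 2 servings of lentils: uses 416 kcal, +926.0 mg potassium (running total 1140.0 mg).
Take 1.133 servings of tofu: uses 162 kcal, +199.4 mg potassium (running total 1339.4 mg).
Greedy by best ratio exhausts the calories allowance optimally: 1339.4 mg.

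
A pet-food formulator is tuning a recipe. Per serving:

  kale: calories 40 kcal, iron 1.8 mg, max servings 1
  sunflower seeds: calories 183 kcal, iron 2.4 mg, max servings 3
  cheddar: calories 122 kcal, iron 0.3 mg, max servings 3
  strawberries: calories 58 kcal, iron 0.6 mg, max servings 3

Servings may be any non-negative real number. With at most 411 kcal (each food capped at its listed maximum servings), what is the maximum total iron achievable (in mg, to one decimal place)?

6.7 mg

Iron per kcal: kale 0.045, sunflower seeds 0.01311, strawberries 0.01034, cheddar 0.002459.
Take 1 serving of kale: uses 40 kcal, +1.8 mg iron (running total 1.8 mg).
Take 2.027 servings of sunflower seeds: uses 371 kcal, +4.9 mg iron (running total 6.7 mg).
Greedy by best ratio exhausts the calories allowance optimally: 6.7 mg.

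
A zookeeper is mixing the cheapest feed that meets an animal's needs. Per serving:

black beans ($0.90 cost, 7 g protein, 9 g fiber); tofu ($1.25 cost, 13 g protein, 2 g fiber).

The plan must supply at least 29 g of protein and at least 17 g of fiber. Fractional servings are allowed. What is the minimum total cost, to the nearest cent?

black beans only: max(29/7, 17/9) = 4.143 servings → $3.73.
tofu only: max(29/13, 17/2) = 8.5 servings → $10.62.
black beans + tofu with both tight: 1.583 servings and 1.379 servings → $3.15.
So the least-cost plan costs $3.15.

$3.15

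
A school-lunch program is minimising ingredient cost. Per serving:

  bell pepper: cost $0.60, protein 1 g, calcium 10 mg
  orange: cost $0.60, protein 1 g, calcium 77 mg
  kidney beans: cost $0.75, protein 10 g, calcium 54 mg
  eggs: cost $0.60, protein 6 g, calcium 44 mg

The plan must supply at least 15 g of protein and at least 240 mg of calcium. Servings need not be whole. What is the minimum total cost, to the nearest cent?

This is a tiny linear program; its minimum lies at a vertex of the feasible set. List the vertices and price them.
bell pepper only: max(15/1, 240/10) = 24 servings → $14.40.
orange only: max(15/1, 240/77) = 15 servings → $9.00.
kidney beans only: max(15/10, 240/54) = 4.444 servings → $3.33.
eggs only: max(15/6, 240/44) = 5.455 servings → $3.27.
bell pepper + orange with both tight: 13.66 servings and 1.343 servings → $9.00.
bell pepper + kidney beans: intersection lies outside the first quadrant.
bell pepper + eggs with both targets exact would need a negative amount; discard.
orange + kidney beans with both tight: 2.221 servings and 1.278 servings → $2.29.
orange + eggs with both tight: 1.866 servings and 2.189 servings → $2.43.
kidney beans + eggs: the both-tight solution has a negative serving — not a feasible corner.
Cheapest feasible corner: $2.29.

$2.29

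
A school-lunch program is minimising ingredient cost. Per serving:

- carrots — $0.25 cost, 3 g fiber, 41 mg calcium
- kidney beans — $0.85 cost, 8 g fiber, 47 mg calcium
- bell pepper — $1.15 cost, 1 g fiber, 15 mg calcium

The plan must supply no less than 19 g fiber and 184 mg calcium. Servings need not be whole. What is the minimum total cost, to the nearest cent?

$1.58

Minimising a linear cost over {fiber ≥ 19, calcium ≥ 184, servings ≥ 0} — the optimum is at a vertex, using one or two foods.
carrots only: max(19/3, 184/41) = 6.333 servings → $1.58.
kidney beans only: max(19/8, 184/47) = 3.915 servings → $3.33.
bell pepper only: max(19/1, 184/15) = 19 servings → $21.85.
carrots + kidney beans with both tight: 3.096 servings and 1.214 servings → $1.81.
carrots + bell pepper with both targets exact would need a negative amount; discard.
kidney beans + bell pepper with both tight: 1.384 servings and 7.932 servings → $10.30.
Cheapest feasible corner: $1.58.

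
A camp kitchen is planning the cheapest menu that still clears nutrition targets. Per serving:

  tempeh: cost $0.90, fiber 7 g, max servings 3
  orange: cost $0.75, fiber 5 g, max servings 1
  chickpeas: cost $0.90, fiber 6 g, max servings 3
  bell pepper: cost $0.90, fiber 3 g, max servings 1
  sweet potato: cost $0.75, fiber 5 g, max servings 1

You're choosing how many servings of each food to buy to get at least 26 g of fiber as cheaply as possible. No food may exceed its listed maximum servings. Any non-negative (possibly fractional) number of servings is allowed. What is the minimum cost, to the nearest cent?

$3.45

Cost per g of fiber: tempeh $0.1286, orange $0.1500, chickpeas $0.1500, sweet potato $0.1500, bell pepper $0.3000.
Take 3 servings of tempeh: +21.0 g fiber for $2.70 (total $2.70, still need 5.0 g).
Take 1 serving of orange: +5.0 g fiber for $0.75 (total $3.45, still need 0.0 g).
Filling from the cheapest source first is optimal under one linear minimum: $3.45.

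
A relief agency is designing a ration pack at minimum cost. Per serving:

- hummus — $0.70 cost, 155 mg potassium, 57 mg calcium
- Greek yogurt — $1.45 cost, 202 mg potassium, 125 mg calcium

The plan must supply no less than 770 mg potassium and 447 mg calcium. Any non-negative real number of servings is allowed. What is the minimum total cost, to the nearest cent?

$5.21

The cheapest plan sits at a corner of the feasible region — with two constraints it uses at most two foods.
hummus only: max(770/155, 447/57) = 7.842 servings → $5.49.
Greek yogurt only: max(770/202, 447/125) = 3.812 servings → $5.53.
hummus + Greek yogurt with both tight: 0.7577 servings and 3.231 servings → $5.21.
So the least-cost plan costs $5.21.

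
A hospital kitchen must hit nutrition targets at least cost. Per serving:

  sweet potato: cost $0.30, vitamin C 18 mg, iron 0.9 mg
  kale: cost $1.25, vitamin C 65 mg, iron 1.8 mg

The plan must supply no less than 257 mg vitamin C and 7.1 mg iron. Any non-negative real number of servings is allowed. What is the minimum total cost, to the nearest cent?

$4.28

A basic optimal solution has at most two foods positive. Try each food alone and each pair with both targets met exactly.
sweet potato only: max(257/18, 7.1/0.9) = 14.28 servings → $4.28.
kale only: max(257/65, 7.1/1.8) = 3.954 servings → $4.94.
sweet potato + kale: intersection lies outside the first quadrant.
So the least-cost plan costs $4.28.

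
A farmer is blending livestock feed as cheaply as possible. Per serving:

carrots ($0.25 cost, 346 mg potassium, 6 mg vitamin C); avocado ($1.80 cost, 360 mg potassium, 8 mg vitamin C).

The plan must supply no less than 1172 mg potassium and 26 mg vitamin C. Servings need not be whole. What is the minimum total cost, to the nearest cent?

$1.08

carrots only: max(1172/346, 26/6) = 4.333 servings → $1.08.
avocado only: max(1172/360, 26/8) = 3.256 servings → $5.86.
carrots + avocado with both tight: 0.02632 servings and 3.23 servings → $5.82.
The minimum over all feasible corners is $1.08.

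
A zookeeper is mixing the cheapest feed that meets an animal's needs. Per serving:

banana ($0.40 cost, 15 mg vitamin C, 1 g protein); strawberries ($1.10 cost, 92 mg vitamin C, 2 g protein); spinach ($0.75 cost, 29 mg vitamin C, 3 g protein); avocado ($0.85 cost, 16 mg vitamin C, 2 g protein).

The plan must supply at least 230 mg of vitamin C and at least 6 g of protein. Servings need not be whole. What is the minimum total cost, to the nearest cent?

$2.92

Compare the cost at each extreme point of the feasible region.
banana only: max(230/15, 6/1) = 15.33 servings → $6.13.
strawberries only: max(230/92, 6/2) = 3 servings → $3.30.
spinach only: max(230/29, 6/3) = 7.931 servings → $5.95.
avocado only: max(230/16, 6/2) = 14.38 servings → $12.22.
banana + strawberries with both tight: 1.484 servings and 2.258 servings → $3.08.
banana + spinach: the both-tight solution has a negative serving — not a feasible corner.
banana + avocado with both targets exact would need a negative amount; discard.
strawberries + spinach with both tight: 2.367 servings and 0.422 servings → $2.92.
strawberries + avocado with both tight: 2.395 servings and 0.6053 servings → $3.15.
spinach + avocado with both targets exact would need a negative amount; discard.
The minimum over all feasible corners is $2.92.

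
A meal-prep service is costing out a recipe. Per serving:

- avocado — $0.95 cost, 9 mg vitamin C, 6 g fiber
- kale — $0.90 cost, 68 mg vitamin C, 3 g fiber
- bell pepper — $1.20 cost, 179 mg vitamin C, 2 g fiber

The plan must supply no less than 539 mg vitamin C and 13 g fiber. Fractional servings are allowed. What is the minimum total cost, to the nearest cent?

$4.67

For a min-cost LP with two ≥-constraints, a basic feasible solution has at most two positive variables.
avocado only: max(539/9, 13/6) = 59.89 servings → $56.89.
kale only: max(539/68, 13/3) = 7.926 servings → $7.13.
bell pepper only: max(539/179, 13/2) = 6.5 servings → $7.80.
avocado + kale: intersection lies outside the first quadrant.
avocado + bell pepper with both tight: 1.183 servings and 2.952 servings → $4.67.
kale + bell pepper with both tight: 3.115 servings and 1.828 servings → $5.00.
So the least-cost plan costs $4.67.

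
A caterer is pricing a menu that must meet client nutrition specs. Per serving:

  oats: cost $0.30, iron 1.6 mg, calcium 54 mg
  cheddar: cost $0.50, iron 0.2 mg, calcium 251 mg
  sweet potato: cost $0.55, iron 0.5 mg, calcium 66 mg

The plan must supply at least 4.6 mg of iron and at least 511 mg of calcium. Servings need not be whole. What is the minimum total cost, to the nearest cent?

$1.54

At the optimum either one food covers both requirements or two foods hit both targets exactly; no other combination can be cheaper.
oats only: max(4.6/1.6, 511/54) = 9.463 servings → $2.84.
cheddar only: max(4.6/0.2, 511/251) = 23 servings → $11.50.
sweet potato only: max(4.6/0.5, 511/66) = 9.2 servings → $5.06.
oats + cheddar with both tight: 2.693 servings and 1.456 servings → $1.54.
oats + sweet potato with both tight: 0.612 servings and 7.242 servings → $4.17.
cheddar + sweet potato: intersection lies outside the first quadrant.
Cheapest feasible corner: $1.54.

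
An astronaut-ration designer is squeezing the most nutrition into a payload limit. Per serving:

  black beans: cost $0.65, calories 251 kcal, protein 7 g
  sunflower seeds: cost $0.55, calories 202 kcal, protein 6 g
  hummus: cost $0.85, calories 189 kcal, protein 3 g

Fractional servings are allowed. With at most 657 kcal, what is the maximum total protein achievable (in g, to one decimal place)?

19.5 g

Protein per kcal: sunflower seeds 0.0297, black beans 0.02789, hummus 0.01587.
With no serving limits, spend the whole calories allowance on sunflower seeds: 657 kcal / 202 kcal × 6 g = 19.5 g.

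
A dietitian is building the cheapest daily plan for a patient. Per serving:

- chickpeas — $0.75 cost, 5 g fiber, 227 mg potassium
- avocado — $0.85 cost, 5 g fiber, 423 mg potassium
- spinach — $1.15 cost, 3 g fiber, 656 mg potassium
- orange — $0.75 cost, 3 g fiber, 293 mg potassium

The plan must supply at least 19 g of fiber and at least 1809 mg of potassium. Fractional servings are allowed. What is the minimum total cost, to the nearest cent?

Two binding constraints pin down two serving amounts, so the optimal mix uses at most two foods. The candidates are each food alone (scaled to the tighter of fiber/potassium) and each pair with both constraints tight.
chickpeas only: max(19/5, 1809/227) = 7.969 servings → $5.98.
avocado only: max(19/5, 1809/423) = 4.277 servings → $3.64.
spinach only: max(19/3, 1809/656) = 6.333 servings → $7.28.
orange only: max(19/3, 1809/293) = 6.333 servings → $4.75.
chickpeas + avocado with both targets exact would need a negative amount; discard.
chickpeas + spinach with both tight: 2.708 servings and 1.821 servings → $4.12.
chickpeas + orange with both tight: 0.1786 servings and 6.036 servings → $4.66.
avocado + spinach with both tight: 3.499 servings and 0.5012 servings → $3.55.
avocado + orange with both tight: 0.7143 servings and 5.143 servings → $4.46.
spinach + orange with both targets exact would need a negative amount; discard.
Cheapest feasible corner: $3.55.

$3.55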